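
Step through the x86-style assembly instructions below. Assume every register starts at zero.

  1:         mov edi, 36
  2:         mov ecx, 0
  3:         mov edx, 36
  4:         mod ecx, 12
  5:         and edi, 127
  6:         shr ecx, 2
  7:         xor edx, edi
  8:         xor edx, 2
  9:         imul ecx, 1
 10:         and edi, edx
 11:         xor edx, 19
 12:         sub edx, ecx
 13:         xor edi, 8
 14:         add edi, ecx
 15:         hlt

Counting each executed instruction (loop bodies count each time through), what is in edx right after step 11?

after mov edi, 36: edi=36
after mov ecx, 0: ecx=0
after mov edx, 36: edx=36
after mod ecx, 12: ecx=0%12=0
after and edi, 127: edi=36&127=36
after shr ecx, 2: ecx=0>>2=0
after xor edx, edi: edx=36^36=0
after xor edx, 2: edx=0^2=2
after imul ecx, 1: ecx=0*1=0
after and edi, edx: edi=36&2=0
after xor edx, 19: edx=2^19=17
After step 11: edx = 17.

17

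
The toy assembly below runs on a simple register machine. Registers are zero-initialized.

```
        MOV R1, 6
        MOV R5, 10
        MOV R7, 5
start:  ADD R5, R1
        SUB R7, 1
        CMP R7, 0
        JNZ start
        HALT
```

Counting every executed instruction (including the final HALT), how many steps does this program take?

24

MOV R1, 6 → R1=6
MOV R5, 10 → R5=10
MOV R7, 5 → R7=5
ADD R5, R1 → R5=10+6=16
SUB R7, 1 → R7=5-1=4
CMP R7, 0  (cmp 4,0)
JNZ start: taken
ADD R5, R1 → R5=16+6=22
SUB R7, 1 → R7=4-1=3
CMP R7, 0  (cmp 3,0)
JNZ start: taken
ADD R5, R1 → R5=22+6=28
SUB R7, 1 → R7=3-1=2
CMP R7, 0  (cmp 2,0)
JNZ start: taken
ADD R5, R1 → R5=28+6=34
SUB R7, 1 → R7=2-1=1
CMP R7, 0  (cmp 1,0)
JNZ start: taken
ADD R5, R1 → R5=34+6=40
SUB R7, 1 → R7=1-1=0
CMP R7, 0  (cmp 0,0)
JNZ start: not taken
halt.
Total executed instructions: 24.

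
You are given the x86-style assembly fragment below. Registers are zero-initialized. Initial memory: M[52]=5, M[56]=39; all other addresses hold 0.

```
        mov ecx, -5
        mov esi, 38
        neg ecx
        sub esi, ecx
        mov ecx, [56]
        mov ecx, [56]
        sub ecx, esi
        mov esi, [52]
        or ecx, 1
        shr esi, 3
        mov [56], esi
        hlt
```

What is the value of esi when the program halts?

0

after mov ecx, -5: ecx=-5
after mov esi, 38: esi=38
after neg ecx: ecx=-(-5)=5
after sub esi, ecx: esi=38-5=33
after mov ecx, [56]: ecx=M[56]=39
after mov ecx, [56]: ecx=M[56]=39
after sub ecx, esi: ecx=39-33=6
after mov esi, [52]: esi=M[52]=5
after or ecx, 1: ecx=6|1=7
after shr esi, 3: esi=5>>3=0
mov [56], esi → M[56]=0
halt.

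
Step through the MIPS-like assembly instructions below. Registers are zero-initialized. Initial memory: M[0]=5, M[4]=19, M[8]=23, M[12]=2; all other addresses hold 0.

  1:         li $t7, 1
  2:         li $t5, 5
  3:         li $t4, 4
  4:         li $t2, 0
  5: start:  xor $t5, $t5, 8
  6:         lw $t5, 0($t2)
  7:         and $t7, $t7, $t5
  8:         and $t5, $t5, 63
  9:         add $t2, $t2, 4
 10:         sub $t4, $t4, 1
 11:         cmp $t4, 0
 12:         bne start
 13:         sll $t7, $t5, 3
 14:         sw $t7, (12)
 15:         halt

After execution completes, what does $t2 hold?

li $t7, 1 → $t7=1
li $t5, 5 → $t5=5
li $t4, 4 → $t4=4
li $t2, 0 → $t2=0
xor $t5, $t5, 8 → $t5=5^8=13
lw $t5, 0($t2) → $t5=M[0]=5
and $t7, $t7, $t5 → $t7=1&5=1
and $t5, $t5, 63 → $t5=5&63=5
add $t2, $t2, 4 → $t2=0+4=4
sub $t4, $t4, 1 → $t4=4-1=3
cmp $t4, 0  (cmp 3,0)
bne start: taken
xor $t5, $t5, 8 → $t5=5^8=13
lw $t5, 0($t2) → $t5=M[4]=19
and $t7, $t7, $t5 → $t7=1&19=1
and $t5, $t5, 63 → $t5=19&63=19
add $t2, $t2, 4 → $t2=4+4=8
sub $t4, $t4, 1 → $t4=3-1=2
cmp $t4, 0  (cmp 2,0)
bne start: taken
xor $t5, $t5, 8 → $t5=19^8=27
lw $t5, 0($t2) → $t5=M[8]=23
and $t7, $t7, $t5 → $t7=1&23=1
and $t5, $t5, 63 → $t5=23&63=23
add $t2, $t2, 4 → $t2=8+4=12
sub $t4, $t4, 1 → $t4=2-1=1
cmp $t4, 0  (cmp 1,0)
bne start: taken
xor $t5, $t5, 8 → $t5=23^8=31
lw $t5, 0($t2) → $t5=M[12]=2
and $t7, $t7, $t5 → $t7=1&2=0
and $t5, $t5, 63 → $t5=2&63=2
add $t2, $t2, 4 → $t2=12+4=16
sub $t4, $t4, 1 → $t4=1-1=0
cmp $t4, 0  (cmp 0,0)
bne start: not taken
sll $t7, $t5, 3 → $t7=2<<3=16
sw $t7, (12) → M[12]=16
halt.

16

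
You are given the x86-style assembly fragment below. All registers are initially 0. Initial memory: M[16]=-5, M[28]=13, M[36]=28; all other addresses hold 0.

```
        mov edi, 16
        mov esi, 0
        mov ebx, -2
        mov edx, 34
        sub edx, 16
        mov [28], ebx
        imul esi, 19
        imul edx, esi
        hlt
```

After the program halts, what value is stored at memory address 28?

mov edi, 16 → edi=16
mov esi, 0 → esi=0
mov ebx, -2 → ebx=-2
mov edx, 34 → edx=34
sub edx, 16 → edx=34-16=18
mov [28], ebx → M[28]=-2
imul esi, 19 → esi=0*19=0
imul edx, esi → edx=18*0=0
halt.

-2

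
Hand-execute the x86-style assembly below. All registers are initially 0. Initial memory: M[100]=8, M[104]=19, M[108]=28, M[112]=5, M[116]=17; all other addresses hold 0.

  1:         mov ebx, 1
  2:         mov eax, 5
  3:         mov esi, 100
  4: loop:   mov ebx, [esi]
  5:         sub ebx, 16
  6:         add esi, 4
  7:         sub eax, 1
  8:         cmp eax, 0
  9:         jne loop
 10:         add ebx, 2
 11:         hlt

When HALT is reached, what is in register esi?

120

mov ebx, 1 → ebx=1
mov eax, 5 → eax=5
mov esi, 100 → esi=100
mov ebx, [esi] → ebx=M[100]=8
sub ebx, 16 → ebx=8-16=-8
add esi, 4 → esi=100+4=104
sub eax, 1 → eax=5-1=4
cmp eax, 0  (cmp 4,0)
jne loop: taken
mov ebx, [esi] → ebx=M[104]=19
sub ebx, 16 → ebx=19-16=3
add esi, 4 → esi=104+4=108
sub eax, 1 → eax=4-1=3
cmp eax, 0  (cmp 3,0)
jne loop: taken
mov ebx, [esi] → ebx=M[108]=28
sub ebx, 16 → ebx=28-16=12
add esi, 4 → esi=108+4=112
sub eax, 1 → eax=3-1=2
cmp eax, 0  (cmp 2,0)
jne loop: taken
mov ebx, [esi] → ebx=M[112]=5
sub ebx, 16 → ebx=5-16=-11
add esi, 4 → esi=112+4=116
sub eax, 1 → eax=2-1=1
cmp eax, 0  (cmp 1,0)
jne loop: taken
mov ebx, [esi] → ebx=M[116]=17
sub ebx, 16 → ebx=17-16=1
add esi, 4 → esi=116+4=120
sub eax, 1 → eax=1-1=0
cmp eax, 0  (cmp 0,0)
jne loop: not taken
add ebx, 2 → ebx=1+2=3
halt.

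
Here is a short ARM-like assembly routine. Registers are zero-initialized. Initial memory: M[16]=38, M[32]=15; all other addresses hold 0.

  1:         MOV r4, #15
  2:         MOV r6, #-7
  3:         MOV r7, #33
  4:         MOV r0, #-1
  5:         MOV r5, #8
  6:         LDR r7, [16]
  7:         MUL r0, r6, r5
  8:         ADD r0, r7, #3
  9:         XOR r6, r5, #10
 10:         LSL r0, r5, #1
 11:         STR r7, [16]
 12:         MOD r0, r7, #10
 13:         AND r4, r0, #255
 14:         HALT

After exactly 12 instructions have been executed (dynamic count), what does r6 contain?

after MOV r4, #15: r4=15
after MOV r6, #-7: r6=-7
after MOV r7, #33: r7=33
after MOV r0, #-1: r0=-1
after MOV r5, #8: r5=8
after LDR r7, [16]: r7=M[16]=38
after MUL r0, r6, r5: r0=(-7)*8=-56
after ADD r0, r7, #3: r0=38+3=41
after XOR r6, r5, #10: r6=8^10=2
after LSL r0, r5, #1: r0=8<<1=16
STR r7, [16] → M[16]=38
after MOD r0, r7, #10: r0=38%10=8
After step 12: r6 = 2.

2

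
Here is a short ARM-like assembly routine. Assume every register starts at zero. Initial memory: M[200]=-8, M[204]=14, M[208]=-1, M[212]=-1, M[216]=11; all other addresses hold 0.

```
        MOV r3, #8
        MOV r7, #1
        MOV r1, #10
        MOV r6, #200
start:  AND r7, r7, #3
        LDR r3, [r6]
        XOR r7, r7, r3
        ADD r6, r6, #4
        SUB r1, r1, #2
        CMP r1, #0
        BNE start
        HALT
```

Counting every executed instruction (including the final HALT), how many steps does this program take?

MOV r3, #8 → r3=8
MOV r7, #1 → r7=1
MOV r1, #10 → r1=10
MOV r6, #200 → r6=200
AND r7, r7, #3 → r7=1&3=1
LDR r3, [r6] → r3=M[200]=-8
XOR r7, r7, r3 → r7=1^(-8)=-7
ADD r6, r6, #4 → r6=200+4=204
SUB r1, r1, #2 → r1=10-2=8
CMP r1, #0  (cmp 8,0)
BNE start: taken
AND r7, r7, #3 → r7=(-7)&3=1
LDR r3, [r6] → r3=M[204]=14
XOR r7, r7, r3 → r7=1^14=15
ADD r6, r6, #4 → r6=204+4=208
SUB r1, r1, #2 → r1=8-2=6
CMP r1, #0  (cmp 6,0)
BNE start: taken
AND r7, r7, #3 → r7=15&3=3
LDR r3, [r6] → r3=M[208]=-1
XOR r7, r7, r3 → r7=3^(-1)=-4
ADD r6, r6, #4 → r6=208+4=212
SUB r1, r1, #2 → r1=6-2=4
CMP r1, #0  (cmp 4,0)
BNE start: taken
AND r7, r7, #3 → r7=(-4)&3=0
LDR r3, [r6] → r3=M[212]=-1
XOR r7, r7, r3 → r7=0^(-1)=-1
ADD r6, r6, #4 → r6=212+4=216
SUB r1, r1, #2 → r1=4-2=2
CMP r1, #0  (cmp 2,0)
BNE start: taken
AND r7, r7, #3 → r7=(-1)&3=3
LDR r3, [r6] → r3=M[216]=11
XOR r7, r7, r3 → r7=3^11=8
ADD r6, r6, #4 → r6=216+4=220
SUB r1, r1, #2 → r1=2-2=0
CMP r1, #0  (cmp 0,0)
BNE start: not taken
halt.
Total executed instructions: 40.

40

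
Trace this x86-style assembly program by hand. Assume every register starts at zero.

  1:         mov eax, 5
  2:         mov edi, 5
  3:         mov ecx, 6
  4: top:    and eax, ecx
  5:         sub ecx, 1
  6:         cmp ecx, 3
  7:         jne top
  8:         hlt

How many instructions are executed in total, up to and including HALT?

16

eax=5
edi=5
ecx=6
eax=5&6=4
ecx=6-1=5
cmp ecx, 3  (cmp 5,3)
jne top: taken
eax=4&5=4
ecx=5-1=4
cmp ecx, 3  (cmp 4,3)
jne top: taken
eax=4&4=4
ecx=4-1=3
cmp ecx, 3  (cmp 3,3)
jne top: not taken
halt.
Total executed instructions: 16.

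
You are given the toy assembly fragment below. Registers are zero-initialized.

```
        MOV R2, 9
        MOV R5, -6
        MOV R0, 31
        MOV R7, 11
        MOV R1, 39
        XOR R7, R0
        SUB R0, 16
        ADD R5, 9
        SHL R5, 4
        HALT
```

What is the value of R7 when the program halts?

20

MOV R2, 9 → R2=9
MOV R5, -6 → R5=-6
MOV R0, 31 → R0=31
MOV R7, 11 → R7=11
MOV R1, 39 → R1=39
XOR R7, R0 → R7=11^31=20
SUB R0, 16 → R0=31-16=15
ADD R5, 9 → R5=(-6)+9=3
SHL R5, 4 → R5=3<<4=48
halt.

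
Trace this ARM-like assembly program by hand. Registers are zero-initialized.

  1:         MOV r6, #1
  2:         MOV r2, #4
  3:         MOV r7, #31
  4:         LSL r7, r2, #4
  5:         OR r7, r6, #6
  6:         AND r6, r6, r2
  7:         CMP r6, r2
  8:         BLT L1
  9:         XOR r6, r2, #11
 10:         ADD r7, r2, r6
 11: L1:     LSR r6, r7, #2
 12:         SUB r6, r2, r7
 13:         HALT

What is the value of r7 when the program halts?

7

after MOV r6, #1: r6=1
after MOV r2, #4: r2=4
after MOV r7, #31: r7=31
after LSL r7, r2, #4: r7=4<<4=64
after OR r7, r6, #6: r7=1|6=7
after AND r6, r6, r2: r6=1&4=0
CMP r6, r2  (cmp 0,4)
BLT L1: taken
after LSR r6, r7, #2: r6=7>>2=1
after SUB r6, r2, r7: r6=4-7=-3
halt.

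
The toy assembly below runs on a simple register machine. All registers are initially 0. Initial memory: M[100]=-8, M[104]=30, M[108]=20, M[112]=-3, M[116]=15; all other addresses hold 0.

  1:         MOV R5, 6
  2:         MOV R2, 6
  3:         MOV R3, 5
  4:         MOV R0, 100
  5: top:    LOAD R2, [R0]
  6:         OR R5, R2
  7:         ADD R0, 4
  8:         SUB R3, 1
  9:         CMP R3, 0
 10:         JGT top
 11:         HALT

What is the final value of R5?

-1

after MOV R5, 6: R5=6
after MOV R2, 6: R2=6
after MOV R3, 5: R3=5
after MOV R0, 100: R0=100
after LOAD R2, [R0]: R2=M[100]=-8
after OR R5, R2: R5=6|(-8)=-2
after ADD R0, 4: R0=100+4=104
after SUB R3, 1: R3=5-1=4
CMP R3, 0  (cmp 4,0)
JGT top: taken
after LOAD R2, [R0]: R2=M[104]=30
after OR R5, R2: R5=(-2)|30=-2
after ADD R0, 4: R0=104+4=108
after SUB R3, 1: R3=4-1=3
CMP R3, 0  (cmp 3,0)
JGT top: taken
after LOAD R2, [R0]: R2=M[108]=20
after OR R5, R2: R5=(-2)|20=-2
after ADD R0, 4: R0=108+4=112
after SUB R3, 1: R3=3-1=2
CMP R3, 0  (cmp 2,0)
JGT top: taken
after LOAD R2, [R0]: R2=M[112]=-3
after OR R5, R2: R5=(-2)|(-3)=-1
after ADD R0, 4: R0=112+4=116
after SUB R3, 1: R3=2-1=1
CMP R3, 0  (cmp 1,0)
JGT top: taken
after LOAD R2, [R0]: R2=M[116]=15
after OR R5, R2: R5=(-1)|15=-1
after ADD R0, 4: R0=116+4=120
after SUB R3, 1: R3=1-1=0
CMP R3, 0  (cmp 0,0)
JGT top: not taken
halt.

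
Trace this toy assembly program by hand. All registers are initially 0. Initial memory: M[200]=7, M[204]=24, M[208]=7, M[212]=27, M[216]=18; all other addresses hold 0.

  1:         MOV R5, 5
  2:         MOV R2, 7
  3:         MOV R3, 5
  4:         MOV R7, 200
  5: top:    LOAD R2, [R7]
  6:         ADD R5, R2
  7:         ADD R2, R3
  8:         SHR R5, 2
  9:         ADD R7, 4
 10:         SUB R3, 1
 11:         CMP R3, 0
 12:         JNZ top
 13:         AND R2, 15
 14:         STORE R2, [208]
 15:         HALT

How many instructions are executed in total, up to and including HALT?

after MOV R5, 5: R5=5
after MOV R2, 7: R2=7
after MOV R3, 5: R3=5
after MOV R7, 200: R7=200
after LOAD R2, [R7]: R2=M[200]=7
after ADD R5, R2: R5=5+7=12
after ADD R2, R3: R2=7+5=12
after SHR R5, 2: R5=12>>2=3
after ADD R7, 4: R7=200+4=204
after SUB R3, 1: R3=5-1=4
CMP R3, 0  (cmp 4,0)
JNZ top: taken
after LOAD R2, [R7]: R2=M[204]=24
after ADD R5, R2: R5=3+24=27
after ADD R2, R3: R2=24+4=28
after SHR R5, 2: R5=27>>2=6
after ADD R7, 4: R7=204+4=208
after SUB R3, 1: R3=4-1=3
CMP R3, 0  (cmp 3,0)
JNZ top: taken
after LOAD R2, [R7]: R2=M[208]=7
after ADD R5, R2: R5=6+7=13
after ADD R2, R3: R2=7+3=10
after SHR R5, 2: R5=13>>2=3
after ADD R7, 4: R7=208+4=212
after SUB R3, 1: R3=3-1=2
CMP R3, 0  (cmp 2,0)
JNZ top: taken
after LOAD R2, [R7]: R2=M[212]=27
after ADD R5, R2: R5=3+27=30
after ADD R2, R3: R2=27+2=29
after SHR R5, 2: R5=30>>2=7
after ADD R7, 4: R7=212+4=216
after SUB R3, 1: R3=2-1=1
CMP R3, 0  (cmp 1,0)
JNZ top: taken
after LOAD R2, [R7]: R2=M[216]=18
after ADD R5, R2: R5=7+18=25
after ADD R2, R3: R2=18+1=19
after SHR R5, 2: R5=25>>2=6
after ADD R7, 4: R7=216+4=220
after SUB R3, 1: R3=1-1=0
CMP R3, 0  (cmp 0,0)
JNZ top: not taken
after AND R2, 15: R2=19&15=3
STORE R2, [208] → M[208]=3
halt.
Total executed instructions: 47.

47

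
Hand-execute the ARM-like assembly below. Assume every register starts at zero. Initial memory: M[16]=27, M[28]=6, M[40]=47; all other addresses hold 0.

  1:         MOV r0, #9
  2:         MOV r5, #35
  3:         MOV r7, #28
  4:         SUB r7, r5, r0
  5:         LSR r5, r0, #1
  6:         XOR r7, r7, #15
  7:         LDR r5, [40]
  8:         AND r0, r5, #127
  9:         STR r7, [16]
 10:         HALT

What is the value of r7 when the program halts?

21

MOV r0, #9 → r0=9
MOV r5, #35 → r5=35
MOV r7, #28 → r7=28
SUB r7, r5, r0 → r7=35-9=26
LSR r5, r0, #1 → r5=9>>1=4
XOR r7, r7, #15 → r7=26^15=21
LDR r5, [40] → r5=M[40]=47
AND r0, r5, #127 → r0=47&127=47
STR r7, [16] → M[16]=21
halt.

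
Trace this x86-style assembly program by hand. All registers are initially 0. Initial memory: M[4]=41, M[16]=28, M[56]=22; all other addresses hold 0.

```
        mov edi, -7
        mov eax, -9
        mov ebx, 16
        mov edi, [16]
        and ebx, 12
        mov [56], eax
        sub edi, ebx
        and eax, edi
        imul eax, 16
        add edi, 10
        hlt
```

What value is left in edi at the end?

38

mov edi, -7 → edi=-7
mov eax, -9 → eax=-9
mov ebx, 16 → ebx=16
mov edi, [16] → edi=M[16]=28
and ebx, 12 → ebx=16&12=0
mov [56], eax → M[56]=-9
sub edi, ebx → edi=28-0=28
and eax, edi → eax=(-9)&28=20
imul eax, 16 → eax=20*16=320
add edi, 10 → edi=28+10=38
halt.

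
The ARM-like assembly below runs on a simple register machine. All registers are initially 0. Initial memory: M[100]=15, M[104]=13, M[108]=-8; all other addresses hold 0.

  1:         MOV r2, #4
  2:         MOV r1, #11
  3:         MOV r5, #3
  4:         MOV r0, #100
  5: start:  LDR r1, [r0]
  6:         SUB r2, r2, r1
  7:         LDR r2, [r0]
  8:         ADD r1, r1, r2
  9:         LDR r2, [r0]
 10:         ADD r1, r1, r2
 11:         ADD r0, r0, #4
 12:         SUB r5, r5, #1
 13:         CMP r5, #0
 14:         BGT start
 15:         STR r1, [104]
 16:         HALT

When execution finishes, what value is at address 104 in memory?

-24

r2=4
r1=11
r5=3
r0=100
r1=M[100]=15
r2=4-15=-11
r2=M[100]=15
r1=15+15=30
r2=M[100]=15
r1=30+15=45
r0=100+4=104
r5=3-1=2
CMP r5, #0  (cmp 2,0)
BGT start: taken
r1=M[104]=13
r2=15-13=2
r2=M[104]=13
r1=13+13=26
r2=M[104]=13
r1=26+13=39
r0=104+4=108
r5=2-1=1
CMP r5, #0  (cmp 1,0)
BGT start: taken
r1=M[108]=-8
r2=13-(-8)=21
r2=M[108]=-8
r1=(-8)+(-8)=-16
r2=M[108]=-8
r1=(-16)+(-8)=-24
r0=108+4=112
r5=1-1=0
CMP r5, #0  (cmp 0,0)
BGT start: not taken
STR r1, [104] → M[104]=-24
halt.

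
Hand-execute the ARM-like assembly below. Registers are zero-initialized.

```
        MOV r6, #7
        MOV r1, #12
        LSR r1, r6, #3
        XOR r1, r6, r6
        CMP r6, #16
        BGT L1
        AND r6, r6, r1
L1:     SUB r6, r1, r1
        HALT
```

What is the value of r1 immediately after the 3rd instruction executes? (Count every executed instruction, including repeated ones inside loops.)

MOV r6, #7 → r6=7
MOV r1, #12 → r1=12
LSR r1, r6, #3 → r1=7>>3=0
After step 3: r1 = 0.

0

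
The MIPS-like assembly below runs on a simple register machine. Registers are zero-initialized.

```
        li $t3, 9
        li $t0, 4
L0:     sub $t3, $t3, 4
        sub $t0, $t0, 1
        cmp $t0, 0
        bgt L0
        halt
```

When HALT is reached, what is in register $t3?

-7

$t3=9
$t0=4
$t3=9-4=5
$t0=4-1=3
cmp $t0, 0  (cmp 3,0)
bgt L0: taken
$t3=5-4=1
$t0=3-1=2
cmp $t0, 0  (cmp 2,0)
bgt L0: taken
$t3=1-4=-3
$t0=2-1=1
cmp $t0, 0  (cmp 1,0)
bgt L0: taken
$t3=(-3)-4=-7
$t0=1-1=0
cmp $t0, 0  (cmp 0,0)
bgt L0: not taken
halt.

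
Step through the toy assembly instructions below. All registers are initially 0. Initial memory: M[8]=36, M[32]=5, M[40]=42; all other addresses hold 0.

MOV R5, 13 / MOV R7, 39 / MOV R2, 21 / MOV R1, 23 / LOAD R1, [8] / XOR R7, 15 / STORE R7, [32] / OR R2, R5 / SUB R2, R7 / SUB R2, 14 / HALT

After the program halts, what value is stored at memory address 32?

40

R5=13
R7=39
R2=21
R1=23
R1=M[8]=36
R7=39^15=40
STORE R7, [32] → M[32]=40
R2=21|13=29
R2=29-40=-11
R2=(-11)-14=-25
halt.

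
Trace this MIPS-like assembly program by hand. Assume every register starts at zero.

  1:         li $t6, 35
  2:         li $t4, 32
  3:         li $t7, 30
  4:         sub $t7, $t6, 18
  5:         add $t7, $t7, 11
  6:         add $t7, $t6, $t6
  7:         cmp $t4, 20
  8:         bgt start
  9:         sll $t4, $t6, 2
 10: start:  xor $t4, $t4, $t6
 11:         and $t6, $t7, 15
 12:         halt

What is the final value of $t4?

3

li $t6, 35 → $t6=35
li $t4, 32 → $t4=32
li $t7, 30 → $t7=30
sub $t7, $t6, 18 → $t7=35-18=17
add $t7, $t7, 11 → $t7=17+11=28
add $t7, $t6, $t6 → $t7=35+35=70
cmp $t4, 20  (cmp 32,20)
bgt start: taken
xor $t4, $t4, $t6 → $t4=32^35=3
and $t6, $t7, 15 → $t6=70&15=6
halt.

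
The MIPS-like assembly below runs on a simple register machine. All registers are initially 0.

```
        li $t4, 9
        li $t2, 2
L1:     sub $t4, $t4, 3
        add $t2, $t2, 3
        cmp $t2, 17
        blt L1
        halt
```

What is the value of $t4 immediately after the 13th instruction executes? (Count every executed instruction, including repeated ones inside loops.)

li $t4, 9 → $t4=9
li $t2, 2 → $t2=2
sub $t4, $t4, 3 → $t4=9-3=6
add $t2, $t2, 3 → $t2=2+3=5
cmp $t2, 17  (cmp 5,17)
blt L1: taken
sub $t4, $t4, 3 → $t4=6-3=3
add $t2, $t2, 3 → $t2=5+3=8
cmp $t2, 17  (cmp 8,17)
blt L1: taken
sub $t4, $t4, 3 → $t4=3-3=0
add $t2, $t2, 3 → $t2=8+3=11
cmp $t2, 17  (cmp 11,17)
After step 13: $t4 = 0.

0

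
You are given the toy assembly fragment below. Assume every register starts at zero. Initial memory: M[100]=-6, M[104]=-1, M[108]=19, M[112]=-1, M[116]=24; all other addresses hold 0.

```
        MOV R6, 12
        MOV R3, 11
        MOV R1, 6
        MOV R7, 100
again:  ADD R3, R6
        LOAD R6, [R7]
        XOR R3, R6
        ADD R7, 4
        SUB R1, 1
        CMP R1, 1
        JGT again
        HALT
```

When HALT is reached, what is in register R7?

120

after MOV R6, 12: R6=12
after MOV R3, 11: R3=11
after MOV R1, 6: R1=6
after MOV R7, 100: R7=100
after ADD R3, R6: R3=11+12=23
after LOAD R6, [R7]: R6=M[100]=-6
after XOR R3, R6: R3=23^(-6)=-19
after ADD R7, 4: R7=100+4=104
after SUB R1, 1: R1=6-1=5
CMP R1, 1  (cmp 5,1)
JGT again: taken
after ADD R3, R6: R3=(-19)+(-6)=-25
after LOAD R6, [R7]: R6=M[104]=-1
after XOR R3, R6: R3=(-25)^(-1)=24
after ADD R7, 4: R7=104+4=108
after SUB R1, 1: R1=5-1=4
CMP R1, 1  (cmp 4,1)
JGT again: taken
after ADD R3, R6: R3=24+(-1)=23
after LOAD R6, [R7]: R6=M[108]=19
after XOR R3, R6: R3=23^19=4
after ADD R7, 4: R7=108+4=112
after SUB R1, 1: R1=4-1=3
CMP R1, 1  (cmp 3,1)
JGT again: taken
after ADD R3, R6: R3=4+19=23
after LOAD R6, [R7]: R6=M[112]=-1
after XOR R3, R6: R3=23^(-1)=-24
after ADD R7, 4: R7=112+4=116
after SUB R1, 1: R1=3-1=2
CMP R1, 1  (cmp 2,1)
JGT again: taken
after ADD R3, R6: R3=(-24)+(-1)=-25
after LOAD R6, [R7]: R6=M[116]=24
after XOR R3, R6: R3=(-25)^24=-1
after ADD R7, 4: R7=116+4=120
after SUB R1, 1: R1=2-1=1
CMP R1, 1  (cmp 1,1)
JGT again: not taken
halt.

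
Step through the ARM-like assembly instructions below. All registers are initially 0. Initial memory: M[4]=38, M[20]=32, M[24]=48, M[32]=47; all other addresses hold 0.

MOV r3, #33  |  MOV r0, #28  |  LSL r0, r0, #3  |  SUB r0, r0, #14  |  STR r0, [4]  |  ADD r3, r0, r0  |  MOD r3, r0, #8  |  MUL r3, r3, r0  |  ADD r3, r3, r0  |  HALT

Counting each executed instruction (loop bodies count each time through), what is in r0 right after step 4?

210

r3=33
r0=28
r0=28<<3=224
r0=224-14=210
After step 4: r0 = 210.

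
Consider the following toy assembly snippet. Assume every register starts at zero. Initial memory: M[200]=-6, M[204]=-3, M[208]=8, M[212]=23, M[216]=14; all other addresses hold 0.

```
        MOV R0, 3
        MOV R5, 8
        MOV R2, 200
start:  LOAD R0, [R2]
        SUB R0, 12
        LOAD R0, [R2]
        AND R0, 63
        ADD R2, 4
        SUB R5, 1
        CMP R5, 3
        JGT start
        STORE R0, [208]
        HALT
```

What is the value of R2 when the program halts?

220

R0=3
R5=8
R2=200
R0=M[200]=-6
R0=(-6)-12=-18
R0=M[200]=-6
R0=(-6)&63=58
R2=200+4=204
R5=8-1=7
CMP R5, 3  (cmp 7,3)
JGT start: taken
R0=M[204]=-3
R0=(-3)-12=-15
R0=M[204]=-3
R0=(-3)&63=61
R2=204+4=208
R5=7-1=6
CMP R5, 3  (cmp 6,3)
JGT start: taken
R0=M[208]=8
R0=8-12=-4
R0=M[208]=8
R0=8&63=8
R2=208+4=212
R5=6-1=5
CMP R5, 3  (cmp 5,3)
JGT start: taken
R0=M[212]=23
R0=23-12=11
R0=M[212]=23
R0=23&63=23
R2=212+4=216
R5=5-1=4
CMP R5, 3  (cmp 4,3)
JGT start: taken
R0=M[216]=14
R0=14-12=2
R0=M[216]=14
R0=14&63=14
R2=216+4=220
R5=4-1=3
CMP R5, 3  (cmp 3,3)
JGT start: not taken
STORE R0, [208] → M[208]=14
halt.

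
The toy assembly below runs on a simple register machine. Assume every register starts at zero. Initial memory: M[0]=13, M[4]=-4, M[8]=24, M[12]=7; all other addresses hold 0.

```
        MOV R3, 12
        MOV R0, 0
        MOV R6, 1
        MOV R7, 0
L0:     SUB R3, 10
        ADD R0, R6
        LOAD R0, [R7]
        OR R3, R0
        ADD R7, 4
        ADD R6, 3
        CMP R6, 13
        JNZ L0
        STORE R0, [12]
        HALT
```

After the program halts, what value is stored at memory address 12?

7

R3=12
R0=0
R6=1
R7=0
R3=12-10=2
R0=0+1=1
R0=M[0]=13
R3=2|13=15
R7=0+4=4
R6=1+3=4
CMP R6, 13  (cmp 4,13)
JNZ L0: taken
R3=15-10=5
R0=13+4=17
R0=M[4]=-4
R3=5|(-4)=-3
R7=4+4=8
R6=4+3=7
CMP R6, 13  (cmp 7,13)
JNZ L0: taken
R3=(-3)-10=-13
R0=(-4)+7=3
R0=M[8]=24
R3=(-13)|24=-5
R7=8+4=12
R6=7+3=10
CMP R6, 13  (cmp 10,13)
JNZ L0: taken
R3=(-5)-10=-15
R0=24+10=34
R0=M[12]=7
R3=(-15)|7=-9
R7=12+4=16
R6=10+3=13
CMP R6, 13  (cmp 13,13)
JNZ L0: not taken
STORE R0, [12] → M[12]=7
halt.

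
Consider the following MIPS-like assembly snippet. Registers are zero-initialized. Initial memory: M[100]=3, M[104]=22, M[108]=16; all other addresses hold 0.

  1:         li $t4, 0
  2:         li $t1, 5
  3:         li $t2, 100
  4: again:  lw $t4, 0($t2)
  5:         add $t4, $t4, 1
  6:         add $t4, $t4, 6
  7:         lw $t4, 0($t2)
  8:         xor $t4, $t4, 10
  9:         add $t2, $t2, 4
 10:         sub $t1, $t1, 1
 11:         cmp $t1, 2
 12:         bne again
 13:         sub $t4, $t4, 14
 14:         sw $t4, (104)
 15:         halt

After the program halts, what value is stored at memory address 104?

12

after li $t4, 0: $t4=0
after li $t1, 5: $t1=5
after li $t2, 100: $t2=100
after lw $t4, 0($t2): $t4=M[100]=3
after add $t4, $t4, 1: $t4=3+1=4
after add $t4, $t4, 6: $t4=4+6=10
after lw $t4, 0($t2): $t4=M[100]=3
after xor $t4, $t4, 10: $t4=3^10=9
after add $t2, $t2, 4: $t2=100+4=104
after sub $t1, $t1, 1: $t1=5-1=4
cmp $t1, 2  (cmp 4,2)
bne again: taken
after lw $t4, 0($t2): $t4=M[104]=22
after add $t4, $t4, 1: $t4=22+1=23
after add $t4, $t4, 6: $t4=23+6=29
after lw $t4, 0($t2): $t4=M[104]=22
after xor $t4, $t4, 10: $t4=22^10=28
after add $t2, $t2, 4: $t2=104+4=108
after sub $t1, $t1, 1: $t1=4-1=3
cmp $t1, 2  (cmp 3,2)
bne again: taken
after lw $t4, 0($t2): $t4=M[108]=16
after add $t4, $t4, 1: $t4=16+1=17
after add $t4, $t4, 6: $t4=17+6=23
after lw $t4, 0($t2): $t4=M[108]=16
after xor $t4, $t4, 10: $t4=16^10=26
after add $t2, $t2, 4: $t2=108+4=112
after sub $t1, $t1, 1: $t1=3-1=2
cmp $t1, 2  (cmp 2,2)
bne again: not taken
after sub $t4, $t4, 14: $t4=26-14=12
sw $t4, (104) → M[104]=12
halt.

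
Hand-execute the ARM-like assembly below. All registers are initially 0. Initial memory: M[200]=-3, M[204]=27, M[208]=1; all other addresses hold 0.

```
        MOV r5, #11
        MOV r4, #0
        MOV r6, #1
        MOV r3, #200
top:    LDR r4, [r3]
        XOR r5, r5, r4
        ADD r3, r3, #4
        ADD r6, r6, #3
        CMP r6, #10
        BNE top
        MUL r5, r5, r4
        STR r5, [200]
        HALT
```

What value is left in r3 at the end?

212

MOV r5, #11 → r5=11
MOV r4, #0 → r4=0
MOV r6, #1 → r6=1
MOV r3, #200 → r3=200
LDR r4, [r3] → r4=M[200]=-3
XOR r5, r5, r4 → r5=11^(-3)=-10
ADD r3, r3, #4 → r3=200+4=204
ADD r6, r6, #3 → r6=1+3=4
CMP r6, #10  (cmp 4,10)
BNE top: taken
LDR r4, [r3] → r4=M[204]=27
XOR r5, r5, r4 → r5=(-10)^27=-19
ADD r3, r3, #4 → r3=204+4=208
ADD r6, r6, #3 → r6=4+3=7
CMP r6, #10  (cmp 7,10)
BNE top: taken
LDR r4, [r3] → r4=M[208]=1
XOR r5, r5, r4 → r5=(-19)^1=-20
ADD r3, r3, #4 → r3=208+4=212
ADD r6, r6, #3 → r6=7+3=10
CMP r6, #10  (cmp 10,10)
BNE top: not taken
MUL r5, r5, r4 → r5=(-20)*1=-20
STR r5, [200] → M[200]=-20
halt.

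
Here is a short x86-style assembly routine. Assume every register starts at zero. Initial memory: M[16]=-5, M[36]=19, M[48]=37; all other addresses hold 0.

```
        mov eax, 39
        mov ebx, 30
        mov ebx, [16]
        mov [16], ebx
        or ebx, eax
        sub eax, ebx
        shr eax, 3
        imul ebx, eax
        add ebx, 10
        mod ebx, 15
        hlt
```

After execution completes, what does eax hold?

5

mov eax, 39 → eax=39
mov ebx, 30 → ebx=30
mov ebx, [16] → ebx=M[16]=-5
mov [16], ebx → M[16]=-5
or ebx, eax → ebx=(-5)|39=-1
sub eax, ebx → eax=39-(-1)=40
shr eax, 3 → eax=40>>3=5
imul ebx, eax → ebx=(-1)*5=-5
add ebx, 10 → ebx=(-5)+10=5
mod ebx, 15 → ebx=5%15=5
halt.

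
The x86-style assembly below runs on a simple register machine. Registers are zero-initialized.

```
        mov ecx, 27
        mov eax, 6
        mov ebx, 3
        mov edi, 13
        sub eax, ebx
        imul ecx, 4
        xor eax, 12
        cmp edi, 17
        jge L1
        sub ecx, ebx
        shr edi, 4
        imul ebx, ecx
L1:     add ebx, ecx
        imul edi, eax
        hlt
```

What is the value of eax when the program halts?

15

ecx=27
eax=6
ebx=3
edi=13
eax=6-3=3
ecx=27*4=108
eax=3^12=15
cmp edi, 17  (cmp 13,17)
jge L1: not taken
ecx=108-3=105
edi=13>>4=0
ebx=3*105=315
ebx=315+105=420
edi=0*15=0
halt.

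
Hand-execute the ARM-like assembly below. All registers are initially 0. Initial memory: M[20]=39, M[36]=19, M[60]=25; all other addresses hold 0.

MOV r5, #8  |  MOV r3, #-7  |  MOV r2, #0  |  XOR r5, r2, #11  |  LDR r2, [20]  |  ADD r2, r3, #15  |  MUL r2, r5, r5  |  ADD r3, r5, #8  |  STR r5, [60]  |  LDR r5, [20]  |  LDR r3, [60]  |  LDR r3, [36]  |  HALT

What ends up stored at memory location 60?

11

after MOV r5, #8: r5=8
after MOV r3, #-7: r3=-7
after MOV r2, #0: r2=0
after XOR r5, r2, #11: r5=0^11=11
after LDR r2, [20]: r2=M[20]=39
after ADD r2, r3, #15: r2=(-7)+15=8
after MUL r2, r5, r5: r2=11*11=121
after ADD r3, r5, #8: r3=11+8=19
STR r5, [60] → M[60]=11
after LDR r5, [20]: r5=M[20]=39
after LDR r3, [60]: r3=M[60]=11
after LDR r3, [36]: r3=M[36]=19
halt.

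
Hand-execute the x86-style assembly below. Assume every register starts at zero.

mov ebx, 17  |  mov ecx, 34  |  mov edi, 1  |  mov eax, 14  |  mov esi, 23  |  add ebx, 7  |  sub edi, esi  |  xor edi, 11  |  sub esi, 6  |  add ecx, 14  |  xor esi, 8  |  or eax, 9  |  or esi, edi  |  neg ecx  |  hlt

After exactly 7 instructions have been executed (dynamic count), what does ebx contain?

24

ebx=17
ecx=34
edi=1
eax=14
esi=23
ebx=17+7=24
edi=1-23=-22
After step 7: ebx = 24.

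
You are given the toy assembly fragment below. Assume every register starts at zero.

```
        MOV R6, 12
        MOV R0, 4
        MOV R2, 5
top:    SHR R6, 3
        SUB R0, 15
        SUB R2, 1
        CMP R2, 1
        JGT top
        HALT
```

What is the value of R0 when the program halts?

-56

MOV R6, 12 → R6=12
MOV R0, 4 → R0=4
MOV R2, 5 → R2=5
SHR R6, 3 → R6=12>>3=1
SUB R0, 15 → R0=4-15=-11
SUB R2, 1 → R2=5-1=4
CMP R2, 1  (cmp 4,1)
JGT top: taken
SHR R6, 3 → R6=1>>3=0
SUB R0, 15 → R0=(-11)-15=-26
SUB R2, 1 → R2=4-1=3
CMP R2, 1  (cmp 3,1)
JGT top: taken
SHR R6, 3 → R6=0>>3=0
SUB R0, 15 → R0=(-26)-15=-41
SUB R2, 1 → R2=3-1=2
CMP R2, 1  (cmp 2,1)
JGT top: taken
SHR R6, 3 → R6=0>>3=0
SUB R0, 15 → R0=(-41)-15=-56
SUB R2, 1 → R2=2-1=1
CMP R2, 1  (cmp 1,1)
JGT top: not taken
halt.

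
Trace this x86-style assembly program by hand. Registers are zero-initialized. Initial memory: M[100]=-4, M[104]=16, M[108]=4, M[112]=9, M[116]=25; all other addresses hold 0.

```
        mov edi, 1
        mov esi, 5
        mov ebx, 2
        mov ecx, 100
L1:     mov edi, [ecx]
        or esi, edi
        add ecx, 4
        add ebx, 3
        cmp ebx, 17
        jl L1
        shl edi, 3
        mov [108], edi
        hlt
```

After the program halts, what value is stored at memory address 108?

edi=1
esi=5
ebx=2
ecx=100
edi=M[100]=-4
esi=5|(-4)=-3
ecx=100+4=104
ebx=2+3=5
cmp ebx, 17  (cmp 5,17)
jl L1: taken
edi=M[104]=16
esi=(-3)|16=-3
ecx=104+4=108
ebx=5+3=8
cmp ebx, 17  (cmp 8,17)
jl L1: taken
edi=M[108]=4
esi=(-3)|4=-3
ecx=108+4=112
ebx=8+3=11
cmp ebx, 17  (cmp 11,17)
jl L1: taken
edi=M[112]=9
esi=(-3)|9=-3
ecx=112+4=116
ebx=11+3=14
cmp ebx, 17  (cmp 14,17)
jl L1: taken
edi=M[116]=25
esi=(-3)|25=-3
ecx=116+4=120
ebx=14+3=17
cmp ebx, 17  (cmp 17,17)
jl L1: not taken
edi=25<<3=200
mov [108], edi → M[108]=200
halt.

200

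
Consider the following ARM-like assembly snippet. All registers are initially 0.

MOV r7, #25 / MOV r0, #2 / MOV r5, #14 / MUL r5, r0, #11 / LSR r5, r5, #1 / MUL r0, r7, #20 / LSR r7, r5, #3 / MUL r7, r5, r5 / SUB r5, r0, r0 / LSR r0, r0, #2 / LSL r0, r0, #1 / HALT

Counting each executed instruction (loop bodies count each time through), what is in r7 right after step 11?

121

r7=25
r0=2
r5=14
r5=2*11=22
r5=22>>1=11
r0=25*20=500
r7=11>>3=1
r7=11*11=121
r5=500-500=0
r0=500>>2=125
r0=125<<1=250
After step 11: r7 = 121.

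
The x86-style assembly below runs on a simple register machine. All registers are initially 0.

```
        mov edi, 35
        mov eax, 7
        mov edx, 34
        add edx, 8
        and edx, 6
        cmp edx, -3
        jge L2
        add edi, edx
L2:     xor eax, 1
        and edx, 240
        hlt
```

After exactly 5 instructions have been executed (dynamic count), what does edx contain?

after mov edi, 35: edi=35
after mov eax, 7: eax=7
after mov edx, 34: edx=34
after add edx, 8: edx=34+8=42
after and edx, 6: edx=42&6=2
After step 5: edx = 2.

2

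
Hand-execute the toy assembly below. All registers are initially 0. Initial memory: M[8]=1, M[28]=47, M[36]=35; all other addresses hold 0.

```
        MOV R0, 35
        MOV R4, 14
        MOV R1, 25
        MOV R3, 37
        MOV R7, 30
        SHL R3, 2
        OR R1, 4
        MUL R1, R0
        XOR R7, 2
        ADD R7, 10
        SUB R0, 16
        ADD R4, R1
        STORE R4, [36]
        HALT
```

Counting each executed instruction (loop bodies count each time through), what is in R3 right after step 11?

after MOV R0, 35: R0=35
after MOV R4, 14: R4=14
after MOV R1, 25: R1=25
after MOV R3, 37: R3=37
after MOV R7, 30: R7=30
after SHL R3, 2: R3=37<<2=148
after OR R1, 4: R1=25|4=29
after MUL R1, R0: R1=29*35=1015
after XOR R7, 2: R7=30^2=28
after ADD R7, 10: R7=28+10=38
after SUB R0, 16: R0=35-16=19
After step 11: R3 = 148.

148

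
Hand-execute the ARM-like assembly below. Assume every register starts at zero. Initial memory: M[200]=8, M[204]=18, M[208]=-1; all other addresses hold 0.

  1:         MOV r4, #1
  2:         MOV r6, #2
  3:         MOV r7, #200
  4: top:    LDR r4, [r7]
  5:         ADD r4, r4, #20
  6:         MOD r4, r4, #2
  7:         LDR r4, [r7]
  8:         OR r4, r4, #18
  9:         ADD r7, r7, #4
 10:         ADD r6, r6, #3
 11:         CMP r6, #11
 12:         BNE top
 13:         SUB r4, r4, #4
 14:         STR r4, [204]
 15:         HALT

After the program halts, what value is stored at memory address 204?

MOV r4, #1 → r4=1
MOV r6, #2 → r6=2
MOV r7, #200 → r7=200
LDR r4, [r7] → r4=M[200]=8
ADD r4, r4, #20 → r4=8+20=28
MOD r4, r4, #2 → r4=28%2=0
LDR r4, [r7] → r4=M[200]=8
OR r4, r4, #18 → r4=8|18=26
ADD r7, r7, #4 → r7=200+4=204
ADD r6, r6, #3 → r6=2+3=5
CMP r6, #11  (cmp 5,11)
BNE top: taken
LDR r4, [r7] → r4=M[204]=18
ADD r4, r4, #20 → r4=18+20=38
MOD r4, r4, #2 → r4=38%2=0
LDR r4, [r7] → r4=M[204]=18
OR r4, r4, #18 → r4=18|18=18
ADD r7, r7, #4 → r7=204+4=208
ADD r6, r6, #3 → r6=5+3=8
CMP r6, #11  (cmp 8,11)
BNE top: taken
LDR r4, [r7] → r4=M[208]=-1
ADD r4, r4, #20 → r4=(-1)+20=19
MOD r4, r4, #2 → r4=19%2=1
LDR r4, [r7] → r4=M[208]=-1
OR r4, r4, #18 → r4=(-1)|18=-1
ADD r7, r7, #4 → r7=208+4=212
ADD r6, r6, #3 → r6=8+3=11
CMP r6, #11  (cmp 11,11)
BNE top: not taken
SUB r4, r4, #4 → r4=(-1)-4=-5
STR r4, [204] → M[204]=-5
halt.

-5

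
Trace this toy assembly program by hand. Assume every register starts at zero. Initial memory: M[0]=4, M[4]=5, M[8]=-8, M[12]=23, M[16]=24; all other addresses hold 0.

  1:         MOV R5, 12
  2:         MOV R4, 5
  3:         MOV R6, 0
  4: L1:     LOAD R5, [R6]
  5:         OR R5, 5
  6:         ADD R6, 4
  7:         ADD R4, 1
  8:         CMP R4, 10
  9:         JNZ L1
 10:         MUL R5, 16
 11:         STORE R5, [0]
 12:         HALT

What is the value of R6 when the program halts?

20

after MOV R5, 12: R5=12
after MOV R4, 5: R4=5
after MOV R6, 0: R6=0
after LOAD R5, [R6]: R5=M[0]=4
after OR R5, 5: R5=4|5=5
after ADD R6, 4: R6=0+4=4
after ADD R4, 1: R4=5+1=6
CMP R4, 10  (cmp 6,10)
JNZ L1: taken
after LOAD R5, [R6]: R5=M[4]=5
after OR R5, 5: R5=5|5=5
after ADD R6, 4: R6=4+4=8
after ADD R4, 1: R4=6+1=7
CMP R4, 10  (cmp 7,10)
JNZ L1: taken
after LOAD R5, [R6]: R5=M[8]=-8
after OR R5, 5: R5=(-8)|5=-3
after ADD R6, 4: R6=8+4=12
after ADD R4, 1: R4=7+1=8
CMP R4, 10  (cmp 8,10)
JNZ L1: taken
after LOAD R5, [R6]: R5=M[12]=23
after OR R5, 5: R5=23|5=23
after ADD R6, 4: R6=12+4=16
after ADD R4, 1: R4=8+1=9
CMP R4, 10  (cmp 9,10)
JNZ L1: taken
after LOAD R5, [R6]: R5=M[16]=24
after OR R5, 5: R5=24|5=29
after ADD R6, 4: R6=16+4=20
after ADD R4, 1: R4=9+1=10
CMP R4, 10  (cmp 10,10)
JNZ L1: not taken
after MUL R5, 16: R5=29*16=464
STORE R5, [0] → M[0]=464
halt.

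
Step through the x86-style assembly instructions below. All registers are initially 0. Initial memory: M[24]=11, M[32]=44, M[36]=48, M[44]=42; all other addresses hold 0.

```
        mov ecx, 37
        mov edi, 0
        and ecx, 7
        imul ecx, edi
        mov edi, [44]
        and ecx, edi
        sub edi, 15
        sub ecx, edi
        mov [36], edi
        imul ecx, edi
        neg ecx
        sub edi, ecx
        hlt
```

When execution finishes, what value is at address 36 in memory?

27

after mov ecx, 37: ecx=37
after mov edi, 0: edi=0
after and ecx, 7: ecx=37&7=5
after imul ecx, edi: ecx=5*0=0
after mov edi, [44]: edi=M[44]=42
after and ecx, edi: ecx=0&42=0
after sub edi, 15: edi=42-15=27
after sub ecx, edi: ecx=0-27=-27
mov [36], edi → M[36]=27
after imul ecx, edi: ecx=(-27)*27=-729
after neg ecx: ecx=-(-729)=729
after sub edi, ecx: edi=27-729=-702
halt.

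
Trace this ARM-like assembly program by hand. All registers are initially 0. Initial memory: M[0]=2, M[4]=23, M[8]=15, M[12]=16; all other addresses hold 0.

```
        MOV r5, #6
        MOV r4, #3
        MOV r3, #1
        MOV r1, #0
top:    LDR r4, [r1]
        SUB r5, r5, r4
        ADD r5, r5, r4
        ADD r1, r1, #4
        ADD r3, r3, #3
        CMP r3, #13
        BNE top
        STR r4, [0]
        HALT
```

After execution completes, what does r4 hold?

16

after MOV r5, #6: r5=6
after MOV r4, #3: r4=3
after MOV r3, #1: r3=1
after MOV r1, #0: r1=0
after LDR r4, [r1]: r4=M[0]=2
after SUB r5, r5, r4: r5=6-2=4
after ADD r5, r5, r4: r5=4+2=6
after ADD r1, r1, #4: r1=0+4=4
after ADD r3, r3, #3: r3=1+3=4
CMP r3, #13  (cmp 4,13)
BNE top: taken
after LDR r4, [r1]: r4=M[4]=23
after SUB r5, r5, r4: r5=6-23=-17
after ADD r5, r5, r4: r5=(-17)+23=6
after ADD r1, r1, #4: r1=4+4=8
after ADD r3, r3, #3: r3=4+3=7
CMP r3, #13  (cmp 7,13)
BNE top: taken
after LDR r4, [r1]: r4=M[8]=15
after SUB r5, r5, r4: r5=6-15=-9
after ADD r5, r5, r4: r5=(-9)+15=6
after ADD r1, r1, #4: r1=8+4=12
after ADD r3, r3, #3: r3=7+3=10
CMP r3, #13  (cmp 10,13)
BNE top: taken
after LDR r4, [r1]: r4=M[12]=16
after SUB r5, r5, r4: r5=6-16=-10
after ADD r5, r5, r4: r5=(-10)+16=6
after ADD r1, r1, #4: r1=12+4=16
after ADD r3, r3, #3: r3=10+3=13
CMP r3, #13  (cmp 13,13)
BNE top: not taken
STR r4, [0] → M[0]=16
halt.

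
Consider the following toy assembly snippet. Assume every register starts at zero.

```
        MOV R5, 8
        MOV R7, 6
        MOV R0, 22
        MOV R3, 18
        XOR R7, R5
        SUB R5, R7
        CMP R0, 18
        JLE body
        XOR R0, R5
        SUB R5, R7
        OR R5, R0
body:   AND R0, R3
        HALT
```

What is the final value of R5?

after MOV R5, 8: R5=8
after MOV R7, 6: R7=6
after MOV R0, 22: R0=22
after MOV R3, 18: R3=18
after XOR R7, R5: R7=6^8=14
after SUB R5, R7: R5=8-14=-6
CMP R0, 18  (cmp 22,18)
JLE body: not taken
after XOR R0, R5: R0=22^(-6)=-20
after SUB R5, R7: R5=(-6)-14=-20
after OR R5, R0: R5=(-20)|(-20)=-20
after AND R0, R3: R0=(-20)&18=0
halt.

-20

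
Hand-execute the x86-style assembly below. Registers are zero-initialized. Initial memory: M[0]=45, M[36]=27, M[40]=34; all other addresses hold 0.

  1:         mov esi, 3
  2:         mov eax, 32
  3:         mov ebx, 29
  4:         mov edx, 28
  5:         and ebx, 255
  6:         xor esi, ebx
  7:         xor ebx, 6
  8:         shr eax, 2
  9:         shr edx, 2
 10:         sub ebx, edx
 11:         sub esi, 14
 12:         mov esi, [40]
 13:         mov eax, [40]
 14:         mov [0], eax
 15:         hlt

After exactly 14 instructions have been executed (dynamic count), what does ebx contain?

20

mov esi, 3 → esi=3
mov eax, 32 → eax=32
mov ebx, 29 → ebx=29
mov edx, 28 → edx=28
and ebx, 255 → ebx=29&255=29
xor esi, ebx → esi=3^29=30
xor ebx, 6 → ebx=29^6=27
shr eax, 2 → eax=32>>2=8
shr edx, 2 → edx=28>>2=7
sub ebx, edx → ebx=27-7=20
sub esi, 14 → esi=30-14=16
mov esi, [40] → esi=M[40]=34
mov eax, [40] → eax=M[40]=34
mov [0], eax → M[0]=34
After step 14: ebx = 20.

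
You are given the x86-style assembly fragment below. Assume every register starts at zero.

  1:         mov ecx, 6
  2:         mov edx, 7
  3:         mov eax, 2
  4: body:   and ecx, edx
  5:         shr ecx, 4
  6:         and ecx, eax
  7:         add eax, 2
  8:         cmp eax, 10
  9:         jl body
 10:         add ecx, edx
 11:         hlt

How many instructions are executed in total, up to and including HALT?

after mov ecx, 6: ecx=6
after mov edx, 7: edx=7
after mov eax, 2: eax=2
after and ecx, edx: ecx=6&7=6
after shr ecx, 4: ecx=6>>4=0
after and ecx, eax: ecx=0&2=0
after add eax, 2: eax=2+2=4
cmp eax, 10  (cmp 4,10)
jl body: taken
after and ecx, edx: ecx=0&7=0
after shr ecx, 4: ecx=0>>4=0
after and ecx, eax: ecx=0&4=0
after add eax, 2: eax=4+2=6
cmp eax, 10  (cmp 6,10)
jl body: taken
after and ecx, edx: ecx=0&7=0
after shr ecx, 4: ecx=0>>4=0
after and ecx, eax: ecx=0&6=0
after add eax, 2: eax=6+2=8
cmp eax, 10  (cmp 8,10)
jl body: taken
after and ecx, edx: ecx=0&7=0
after shr ecx, 4: ecx=0>>4=0
after and ecx, eax: ecx=0&8=0
after add eax, 2: eax=8+2=10
cmp eax, 10  (cmp 10,10)
jl body: not taken
after add ecx, edx: ecx=0+7=7
halt.
Total executed instructions: 29.

29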